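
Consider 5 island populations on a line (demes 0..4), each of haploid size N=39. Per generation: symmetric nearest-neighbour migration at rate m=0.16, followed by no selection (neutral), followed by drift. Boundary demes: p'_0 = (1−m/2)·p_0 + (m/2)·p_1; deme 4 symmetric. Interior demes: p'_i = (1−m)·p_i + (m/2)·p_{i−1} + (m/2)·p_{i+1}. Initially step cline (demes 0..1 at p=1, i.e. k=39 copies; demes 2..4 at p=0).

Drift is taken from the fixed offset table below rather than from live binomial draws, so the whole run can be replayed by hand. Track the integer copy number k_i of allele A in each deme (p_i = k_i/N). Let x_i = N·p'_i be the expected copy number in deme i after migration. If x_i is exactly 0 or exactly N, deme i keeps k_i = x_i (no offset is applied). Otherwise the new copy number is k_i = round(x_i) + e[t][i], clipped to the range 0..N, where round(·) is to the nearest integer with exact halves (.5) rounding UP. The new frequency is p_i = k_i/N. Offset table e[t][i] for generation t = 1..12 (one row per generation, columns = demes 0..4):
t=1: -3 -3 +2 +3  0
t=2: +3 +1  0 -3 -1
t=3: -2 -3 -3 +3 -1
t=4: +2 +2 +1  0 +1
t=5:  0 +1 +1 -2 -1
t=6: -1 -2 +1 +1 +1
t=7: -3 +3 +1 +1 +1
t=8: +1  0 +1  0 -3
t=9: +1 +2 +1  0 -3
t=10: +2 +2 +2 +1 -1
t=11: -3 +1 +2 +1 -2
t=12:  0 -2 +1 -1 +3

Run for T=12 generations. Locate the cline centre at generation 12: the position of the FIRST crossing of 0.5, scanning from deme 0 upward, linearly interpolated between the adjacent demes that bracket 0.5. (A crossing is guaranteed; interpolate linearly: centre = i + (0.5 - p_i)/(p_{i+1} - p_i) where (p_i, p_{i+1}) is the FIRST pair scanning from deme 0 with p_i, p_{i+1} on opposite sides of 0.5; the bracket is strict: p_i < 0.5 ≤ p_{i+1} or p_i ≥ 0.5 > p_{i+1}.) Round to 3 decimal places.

t=0: k=[39 39 0 0 0]
t=1: x=[39.0000 35.8800 3.1200 0.0000 0.0000] k=[39 33 5 0 0]
t=2: x=[38.5200 31.2400 6.8400 0.4000 0.0000] k=[39 32 7 0 0]
t=3: x=[38.4400 30.5600 8.4400 0.5600 0.0000] k=[36 28 5 4 0]
t=4: x=[35.3600 26.8000 6.7600 3.7600 0.3200] k=[37 29 8 4 1]
t=5: x=[36.3600 27.9600 9.3600 4.0800 1.2400] k=[36 29 10 2 0]
t=6: x=[35.4400 28.0400 10.8800 2.4800 0.1600] k=[34 26 12 3 1]
t=7: x=[33.3600 25.5200 12.4000 3.5600 1.1600] k=[30 29 13 5 2]
t=8: x=[29.9200 27.8000 13.6400 5.4000 2.2400] k=[31 28 15 5 0]
t=9: x=[30.7600 27.2000 15.2400 5.4000 0.4000] k=[32 29 16 5 0]
t=10: x=[31.7600 28.2000 16.1600 5.4800 0.4000] k=[34 30 18 6 0]
t=11: x=[33.6800 29.3600 18.0000 6.4800 0.4800] k=[31 30 20 7 0]
t=12: x=[30.9200 29.2800 19.7600 7.4800 0.5600] k=[31 27 21 6 4]

2.100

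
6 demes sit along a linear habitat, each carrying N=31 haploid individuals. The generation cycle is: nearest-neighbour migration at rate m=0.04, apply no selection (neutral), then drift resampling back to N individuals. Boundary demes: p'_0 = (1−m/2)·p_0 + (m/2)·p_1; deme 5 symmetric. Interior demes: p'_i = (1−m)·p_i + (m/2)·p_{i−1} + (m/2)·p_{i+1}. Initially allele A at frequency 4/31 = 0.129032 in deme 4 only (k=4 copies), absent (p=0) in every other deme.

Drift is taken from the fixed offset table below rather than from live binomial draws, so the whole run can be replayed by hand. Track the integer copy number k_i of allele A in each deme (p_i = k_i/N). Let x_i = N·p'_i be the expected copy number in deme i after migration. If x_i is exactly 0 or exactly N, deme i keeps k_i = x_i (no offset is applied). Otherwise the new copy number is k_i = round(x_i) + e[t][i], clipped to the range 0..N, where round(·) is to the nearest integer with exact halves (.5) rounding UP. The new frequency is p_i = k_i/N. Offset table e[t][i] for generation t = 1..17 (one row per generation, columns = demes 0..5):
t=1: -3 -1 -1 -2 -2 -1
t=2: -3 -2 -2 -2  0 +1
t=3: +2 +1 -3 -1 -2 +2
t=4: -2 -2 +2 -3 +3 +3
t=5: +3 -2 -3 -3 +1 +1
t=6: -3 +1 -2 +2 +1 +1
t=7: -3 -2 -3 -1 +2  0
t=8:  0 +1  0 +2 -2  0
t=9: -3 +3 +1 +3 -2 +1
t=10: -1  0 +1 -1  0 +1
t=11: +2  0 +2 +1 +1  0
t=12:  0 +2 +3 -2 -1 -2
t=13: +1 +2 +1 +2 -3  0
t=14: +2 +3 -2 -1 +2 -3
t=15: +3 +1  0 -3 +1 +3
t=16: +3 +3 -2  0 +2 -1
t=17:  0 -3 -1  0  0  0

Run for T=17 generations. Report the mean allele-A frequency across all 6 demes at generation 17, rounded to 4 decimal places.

t=0: k=[0 0 0 0 4 0]
t=1: x=[0.0000 0.0000 0.0000 0.0800 3.8400 0.0800] k=[0 0 0 0 2 0]
t=2: x=[0.0000 0.0000 0.0000 0.0400 1.9200 0.0400] k=[0 0 0 0 2 1]
t=3: x=[0.0000 0.0000 0.0000 0.0400 1.9400 1.0200] k=[0 0 0 0 0 3]
t=4: x=[0.0000 0.0000 0.0000 0.0000 0.0600 2.9400] k=[0 0 0 0 3 6]
t=5: x=[0.0000 0.0000 0.0000 0.0600 3.0000 5.9400] k=[0 0 0 0 4 7]
t=6: x=[0.0000 0.0000 0.0000 0.0800 3.9800 6.9400] k=[0 0 0 2 5 8]
t=7: x=[0.0000 0.0000 0.0400 2.0200 5.0000 7.9400] k=[0 0 0 1 7 8]
t=8: x=[0.0000 0.0000 0.0200 1.1000 6.9000 7.9800] k=[0 0 0 3 5 8]
t=9: x=[0.0000 0.0000 0.0600 2.9800 5.0200 7.9400] k=[0 0 1 6 3 9]
t=10: x=[0.0000 0.0200 1.0800 5.8400 3.1800 8.8800] k=[0 0 2 5 3 10]
t=11: x=[0.0000 0.0400 2.0200 4.9000 3.1800 9.8600] k=[0 0 4 6 4 10]
t=12: x=[0.0000 0.0800 3.9600 5.9200 4.1600 9.8800] k=[0 2 7 4 3 8]
t=13: x=[0.0400 2.0600 6.8400 4.0400 3.1200 7.9000] k=[1 4 8 6 0 8]
t=14: x=[1.0600 4.0200 7.8800 5.9200 0.2800 7.8400] k=[3 7 6 5 2 5]
t=15: x=[3.0800 6.9000 6.0000 4.9600 2.1200 4.9400] k=[6 8 6 2 3 8]
t=16: x=[6.0400 7.9200 5.9600 2.1000 3.0800 7.9000] k=[9 11 4 2 5 7]
t=17: x=[9.0400 10.8200 4.1000 2.1000 4.9800 6.9600] k=[9 8 3 2 5 7]

0.1828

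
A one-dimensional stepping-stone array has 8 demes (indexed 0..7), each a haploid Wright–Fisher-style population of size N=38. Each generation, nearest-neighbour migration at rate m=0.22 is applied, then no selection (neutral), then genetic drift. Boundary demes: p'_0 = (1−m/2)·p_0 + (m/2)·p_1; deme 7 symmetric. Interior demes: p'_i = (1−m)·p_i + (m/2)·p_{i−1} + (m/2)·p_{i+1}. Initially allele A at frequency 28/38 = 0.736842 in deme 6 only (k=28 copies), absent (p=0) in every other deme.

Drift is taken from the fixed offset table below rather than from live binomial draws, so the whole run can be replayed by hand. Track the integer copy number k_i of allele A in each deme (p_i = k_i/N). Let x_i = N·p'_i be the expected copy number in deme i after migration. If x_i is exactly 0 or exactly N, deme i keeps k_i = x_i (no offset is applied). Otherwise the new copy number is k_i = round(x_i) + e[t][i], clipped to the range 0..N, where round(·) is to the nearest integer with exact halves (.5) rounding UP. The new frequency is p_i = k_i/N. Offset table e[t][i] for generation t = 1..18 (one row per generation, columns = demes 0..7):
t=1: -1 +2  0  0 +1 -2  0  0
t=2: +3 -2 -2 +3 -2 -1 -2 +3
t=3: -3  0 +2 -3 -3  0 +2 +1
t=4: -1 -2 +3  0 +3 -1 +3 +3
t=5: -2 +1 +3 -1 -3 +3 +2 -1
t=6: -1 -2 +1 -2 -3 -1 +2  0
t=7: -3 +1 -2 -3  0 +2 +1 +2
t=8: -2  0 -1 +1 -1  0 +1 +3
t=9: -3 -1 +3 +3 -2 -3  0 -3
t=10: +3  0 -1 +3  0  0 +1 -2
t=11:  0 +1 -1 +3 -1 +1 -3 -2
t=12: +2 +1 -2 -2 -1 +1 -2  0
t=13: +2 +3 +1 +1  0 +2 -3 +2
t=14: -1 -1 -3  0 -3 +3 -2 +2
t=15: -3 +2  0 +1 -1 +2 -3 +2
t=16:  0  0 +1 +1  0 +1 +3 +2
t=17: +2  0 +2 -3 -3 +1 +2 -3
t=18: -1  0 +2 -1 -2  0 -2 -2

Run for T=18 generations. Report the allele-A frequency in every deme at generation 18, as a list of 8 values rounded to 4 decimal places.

[0.0526, 0.1053, 0.1579, 0.0000, 0.0000, 0.2632, 0.2895, 0.2895]

t=0: k=[0 0 0 0 0 0 28 0]
t=1: x=[0.0000 0.0000 0.0000 0.0000 0.0000 3.0800 21.8400 3.0800] k=[0 0 0 0 0 1 22 3]
t=2: x=[0.0000 0.0000 0.0000 0.0000 0.1100 3.2000 17.6000 5.0900] k=[0 0 0 0 0 2 16 8]
t=3: x=[0.0000 0.0000 0.0000 0.0000 0.2200 3.3200 13.5800 8.8800] k=[0 0 0 0 0 3 16 10]
t=4: x=[0.0000 0.0000 0.0000 0.0000 0.3300 4.1000 13.9100 10.6600] k=[0 0 0 0 3 3 17 14]
t=5: x=[0.0000 0.0000 0.0000 0.3300 2.6700 4.5400 15.1300 14.3300] k=[0 0 0 0 0 8 17 13]
t=6: x=[0.0000 0.0000 0.0000 0.0000 0.8800 8.1100 15.5700 13.4400] k=[0 0 0 0 0 7 18 13]
t=7: x=[0.0000 0.0000 0.0000 0.0000 0.7700 7.4400 16.2400 13.5500] k=[0 0 0 0 1 9 17 16]
t=8: x=[0.0000 0.0000 0.0000 0.1100 1.7700 9.0000 16.0100 16.1100] k=[0 0 0 1 1 9 17 19]
t=9: x=[0.0000 0.0000 0.1100 0.8900 1.8800 9.0000 16.3400 18.7800] k=[0 0 3 4 0 6 16 16]
t=10: x=[0.0000 0.3300 2.7800 3.4500 1.1000 6.4400 14.9000 16.0000] k=[0 0 2 6 1 6 16 14]
t=11: x=[0.0000 0.2200 2.2200 5.0100 2.1000 6.5500 14.6800 14.2200] k=[0 1 1 8 1 8 12 12]
t=12: x=[0.1100 0.8900 1.7700 6.4600 2.5400 7.6700 11.5600 12.0000] k=[2 2 0 4 2 9 10 12]
t=13: x=[2.0000 1.7800 0.6600 3.3400 2.9900 8.3400 10.1100 11.7800] k=[4 5 2 4 3 10 7 14]
t=14: x=[4.1100 4.5600 2.5500 3.6700 3.8800 8.9000 8.1000 13.2300] k=[3 4 0 4 1 12 6 15]
t=15: x=[3.1100 3.4500 0.8800 3.2300 2.5400 10.1300 7.6500 14.0100] k=[0 5 1 4 2 12 5 16]
t=16: x=[0.5500 4.0100 1.7700 3.4500 3.3200 10.1300 6.9800 14.7900] k=[1 4 3 4 3 11 10 17]
t=17: x=[1.3300 3.5600 3.2200 3.7800 3.9900 10.0100 10.8800 16.2300] k=[3 4 5 1 1 11 13 13]
t=18: x=[3.1100 4.0000 4.4500 1.4400 2.1000 10.1200 12.7800 13.0000] k=[2 4 6 0 0 10 11 11]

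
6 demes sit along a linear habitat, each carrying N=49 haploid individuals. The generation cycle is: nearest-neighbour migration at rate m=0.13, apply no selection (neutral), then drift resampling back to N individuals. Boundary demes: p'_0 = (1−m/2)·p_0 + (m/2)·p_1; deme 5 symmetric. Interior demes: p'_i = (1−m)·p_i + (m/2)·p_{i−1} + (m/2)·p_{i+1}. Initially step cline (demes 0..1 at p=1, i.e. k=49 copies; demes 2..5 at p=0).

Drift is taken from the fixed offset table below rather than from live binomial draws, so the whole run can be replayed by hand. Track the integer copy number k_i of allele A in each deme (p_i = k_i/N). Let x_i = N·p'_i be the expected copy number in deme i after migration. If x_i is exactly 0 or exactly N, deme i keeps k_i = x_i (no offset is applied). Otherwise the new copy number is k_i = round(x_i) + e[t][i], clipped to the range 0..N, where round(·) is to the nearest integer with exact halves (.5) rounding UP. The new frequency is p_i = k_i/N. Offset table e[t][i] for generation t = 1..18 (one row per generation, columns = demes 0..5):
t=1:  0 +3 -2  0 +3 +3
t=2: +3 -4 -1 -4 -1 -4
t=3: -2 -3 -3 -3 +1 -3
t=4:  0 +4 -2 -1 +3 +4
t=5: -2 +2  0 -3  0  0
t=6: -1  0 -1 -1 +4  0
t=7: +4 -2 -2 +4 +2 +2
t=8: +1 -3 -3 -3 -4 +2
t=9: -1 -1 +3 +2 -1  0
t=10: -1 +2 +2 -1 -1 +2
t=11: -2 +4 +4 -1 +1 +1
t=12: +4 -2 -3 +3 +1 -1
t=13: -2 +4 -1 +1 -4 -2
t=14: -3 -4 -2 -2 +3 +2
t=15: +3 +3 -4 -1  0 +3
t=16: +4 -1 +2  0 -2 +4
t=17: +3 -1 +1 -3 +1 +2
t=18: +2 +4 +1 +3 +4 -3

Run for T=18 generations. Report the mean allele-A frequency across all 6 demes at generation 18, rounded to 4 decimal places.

t=0: k=[49 49 0 0 0 0]
t=1: x=[49.0000 45.8150 3.1850 0.0000 0.0000 0.0000] k=[49 49 1 0 0 0]
t=2: x=[49.0000 45.8800 4.0550 0.0650 0.0000 0.0000] k=[49 42 3 0 0 0]
t=3: x=[48.5450 39.9200 5.3400 0.1950 0.0000 0.0000] k=[47 37 2 0 0 0]
t=4: x=[46.3500 35.3750 4.1450 0.1300 0.0000 0.0000] k=[46 39 2 0 0 0]
t=5: x=[45.5450 37.0500 4.2750 0.1300 0.0000 0.0000] k=[44 39 4 0 0 0]
t=6: x=[43.6750 37.0500 6.0150 0.2600 0.0000 0.0000] k=[43 37 5 0 0 0]
t=7: x=[42.6100 35.3100 6.7550 0.3250 0.0000 0.0000] k=[47 33 5 4 0 0]
t=8: x=[46.0900 32.0900 6.7550 3.8050 0.2600 0.0000] k=[47 29 4 1 0 0]
t=9: x=[45.8300 28.5450 5.4300 1.1300 0.0650 0.0000] k=[45 28 8 3 0 0]
t=10: x=[43.8950 27.8050 8.9750 3.1300 0.1950 0.0000] k=[43 30 11 2 0 0]
t=11: x=[42.1550 29.6100 11.6500 2.4550 0.1300 0.0000] k=[40 34 16 1 1 0]
t=12: x=[39.6100 33.2200 16.1950 1.9750 0.9350 0.0650] k=[44 31 13 5 2 0]
t=13: x=[43.1550 30.6750 13.6500 5.3250 2.0650 0.1300] k=[41 35 13 6 0 0]
t=14: x=[40.6100 33.9600 13.9750 6.0650 0.3900 0.0000] k=[38 30 12 4 3 0]
t=15: x=[37.4800 29.3500 12.6500 4.4550 2.8700 0.1950] k=[40 32 9 3 3 3]
t=16: x=[39.4800 31.0250 10.1050 3.3900 3.0000 3.0000] k=[43 30 12 3 1 7]
t=17: x=[42.1550 29.6750 12.5850 3.4550 1.5200 6.6100] k=[45 29 14 0 3 9]
t=18: x=[43.9600 29.0650 14.0650 1.1050 3.1950 8.6100] k=[46 33 15 4 7 6]

0.3776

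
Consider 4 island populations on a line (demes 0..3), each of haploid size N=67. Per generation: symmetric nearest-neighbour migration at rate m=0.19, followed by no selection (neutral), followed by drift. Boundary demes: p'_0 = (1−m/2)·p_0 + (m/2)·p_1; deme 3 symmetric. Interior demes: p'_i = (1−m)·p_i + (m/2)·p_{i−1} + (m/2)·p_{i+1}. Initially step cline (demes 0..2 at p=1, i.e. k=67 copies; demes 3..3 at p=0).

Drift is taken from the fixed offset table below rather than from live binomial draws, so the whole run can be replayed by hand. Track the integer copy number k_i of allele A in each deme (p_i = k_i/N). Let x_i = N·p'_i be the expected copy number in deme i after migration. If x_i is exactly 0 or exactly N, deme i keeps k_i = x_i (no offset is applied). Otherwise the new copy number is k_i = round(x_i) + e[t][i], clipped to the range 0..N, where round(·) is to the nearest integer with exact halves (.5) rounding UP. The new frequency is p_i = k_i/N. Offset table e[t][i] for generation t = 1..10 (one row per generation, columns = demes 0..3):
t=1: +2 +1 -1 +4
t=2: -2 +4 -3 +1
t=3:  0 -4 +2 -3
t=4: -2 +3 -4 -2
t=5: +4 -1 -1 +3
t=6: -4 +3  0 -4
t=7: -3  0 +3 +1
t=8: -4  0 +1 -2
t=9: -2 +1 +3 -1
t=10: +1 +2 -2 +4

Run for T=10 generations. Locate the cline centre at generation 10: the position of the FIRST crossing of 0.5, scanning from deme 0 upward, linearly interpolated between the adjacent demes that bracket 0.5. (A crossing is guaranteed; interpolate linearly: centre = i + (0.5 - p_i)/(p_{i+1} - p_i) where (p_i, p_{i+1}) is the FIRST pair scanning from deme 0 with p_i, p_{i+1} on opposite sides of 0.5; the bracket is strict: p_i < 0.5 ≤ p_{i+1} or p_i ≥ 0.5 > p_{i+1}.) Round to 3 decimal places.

t=0: k=[67 67 67 0]
t=1: x=[67.0000 67.0000 60.6350 6.3650] k=[67 67 60 10]
t=2: x=[67.0000 66.3350 55.9150 14.7500] k=[67 67 53 16]
t=3: x=[67.0000 65.6700 50.8150 19.5150] k=[67 62 53 17]
t=4: x=[66.5250 61.6200 50.4350 20.4200] k=[65 65 46 18]
t=5: x=[65.0000 63.1950 45.1450 20.6600] k=[67 62 44 24]
t=6: x=[66.5250 60.7650 43.8100 25.9000] k=[63 64 44 22]
t=7: x=[63.0950 62.0050 43.8100 24.0900] k=[60 62 47 25]
t=8: x=[60.1900 60.3850 46.3350 27.0900] k=[56 60 47 25]
t=9: x=[56.3800 58.3850 46.1450 27.0900] k=[54 59 49 26]
t=10: x=[54.4750 57.5750 47.7650 28.1850] k=[55 60 46 32]

2.893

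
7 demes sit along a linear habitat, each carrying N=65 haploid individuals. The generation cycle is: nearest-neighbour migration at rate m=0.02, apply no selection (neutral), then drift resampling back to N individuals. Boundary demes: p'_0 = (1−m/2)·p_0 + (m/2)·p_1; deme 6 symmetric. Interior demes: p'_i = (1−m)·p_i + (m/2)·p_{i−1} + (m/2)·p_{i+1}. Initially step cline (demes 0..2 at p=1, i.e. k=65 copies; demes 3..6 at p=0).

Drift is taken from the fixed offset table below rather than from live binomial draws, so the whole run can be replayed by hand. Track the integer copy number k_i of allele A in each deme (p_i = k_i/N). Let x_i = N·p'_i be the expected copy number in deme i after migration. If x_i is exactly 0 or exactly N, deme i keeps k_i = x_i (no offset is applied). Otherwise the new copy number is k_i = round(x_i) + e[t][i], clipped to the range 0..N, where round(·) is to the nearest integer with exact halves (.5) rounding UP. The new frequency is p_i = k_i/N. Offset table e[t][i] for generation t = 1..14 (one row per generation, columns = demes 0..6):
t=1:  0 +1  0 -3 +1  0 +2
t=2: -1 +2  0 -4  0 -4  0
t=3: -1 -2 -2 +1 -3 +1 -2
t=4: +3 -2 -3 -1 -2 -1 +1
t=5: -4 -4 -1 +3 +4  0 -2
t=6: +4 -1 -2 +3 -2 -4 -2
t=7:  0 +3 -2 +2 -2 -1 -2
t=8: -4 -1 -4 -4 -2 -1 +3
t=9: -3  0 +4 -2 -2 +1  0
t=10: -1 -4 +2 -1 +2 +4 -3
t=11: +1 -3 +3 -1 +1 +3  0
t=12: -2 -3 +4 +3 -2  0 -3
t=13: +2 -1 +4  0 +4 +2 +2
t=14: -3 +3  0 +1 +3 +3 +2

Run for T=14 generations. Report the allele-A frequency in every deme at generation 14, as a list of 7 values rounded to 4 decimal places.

[0.8462, 0.7692, 0.9385, 0.1385, 0.1231, 0.1231, 0.0615]

t=0: k=[65 65 65 0 0 0 0]
t=1: x=[65.0000 65.0000 64.3500 0.6500 0.0000 0.0000 0.0000] k=[65 65 64 0 0 0 0]
t=2: x=[65.0000 64.9900 63.3700 0.6400 0.0000 0.0000 0.0000] k=[65 65 63 0 0 0 0]
t=3: x=[65.0000 64.9800 62.3900 0.6300 0.0000 0.0000 0.0000] k=[65 63 60 2 0 0 0]
t=4: x=[64.9800 62.9900 59.4500 2.5600 0.0200 0.0000 0.0000] k=[65 61 56 2 0 0 0]
t=5: x=[64.9600 60.9900 55.5100 2.5200 0.0200 0.0000 0.0000] k=[61 57 55 6 4 0 0]
t=6: x=[60.9600 57.0200 54.5300 6.4700 3.9800 0.0400 0.0000] k=[65 56 53 9 2 0 0]
t=7: x=[64.9100 56.0600 52.5900 9.3700 2.0500 0.0200 0.0000] k=[65 59 51 11 0 0 0]
t=8: x=[64.9400 58.9800 50.6800 11.2900 0.1100 0.0000 0.0000] k=[61 58 47 7 0 0 0]
t=9: x=[60.9700 57.9200 46.7100 7.3300 0.0700 0.0000 0.0000] k=[58 58 51 5 0 0 0]
t=10: x=[58.0000 57.9300 50.6100 5.4100 0.0500 0.0000 0.0000] k=[57 54 53 4 2 0 0]
t=11: x=[56.9700 54.0200 52.5200 4.4700 2.0000 0.0200 0.0000] k=[58 51 56 3 3 3 0]
t=12: x=[57.9300 51.1200 55.4200 3.5300 3.0000 2.9700 0.0300] k=[56 48 59 7 1 3 0]
t=13: x=[55.9200 48.1900 58.3700 7.4600 1.0800 2.9500 0.0300] k=[58 47 62 7 5 5 2]
t=14: x=[57.8900 47.2600 61.3000 7.5300 5.0200 4.9700 2.0300] k=[55 50 61 9 8 8 4]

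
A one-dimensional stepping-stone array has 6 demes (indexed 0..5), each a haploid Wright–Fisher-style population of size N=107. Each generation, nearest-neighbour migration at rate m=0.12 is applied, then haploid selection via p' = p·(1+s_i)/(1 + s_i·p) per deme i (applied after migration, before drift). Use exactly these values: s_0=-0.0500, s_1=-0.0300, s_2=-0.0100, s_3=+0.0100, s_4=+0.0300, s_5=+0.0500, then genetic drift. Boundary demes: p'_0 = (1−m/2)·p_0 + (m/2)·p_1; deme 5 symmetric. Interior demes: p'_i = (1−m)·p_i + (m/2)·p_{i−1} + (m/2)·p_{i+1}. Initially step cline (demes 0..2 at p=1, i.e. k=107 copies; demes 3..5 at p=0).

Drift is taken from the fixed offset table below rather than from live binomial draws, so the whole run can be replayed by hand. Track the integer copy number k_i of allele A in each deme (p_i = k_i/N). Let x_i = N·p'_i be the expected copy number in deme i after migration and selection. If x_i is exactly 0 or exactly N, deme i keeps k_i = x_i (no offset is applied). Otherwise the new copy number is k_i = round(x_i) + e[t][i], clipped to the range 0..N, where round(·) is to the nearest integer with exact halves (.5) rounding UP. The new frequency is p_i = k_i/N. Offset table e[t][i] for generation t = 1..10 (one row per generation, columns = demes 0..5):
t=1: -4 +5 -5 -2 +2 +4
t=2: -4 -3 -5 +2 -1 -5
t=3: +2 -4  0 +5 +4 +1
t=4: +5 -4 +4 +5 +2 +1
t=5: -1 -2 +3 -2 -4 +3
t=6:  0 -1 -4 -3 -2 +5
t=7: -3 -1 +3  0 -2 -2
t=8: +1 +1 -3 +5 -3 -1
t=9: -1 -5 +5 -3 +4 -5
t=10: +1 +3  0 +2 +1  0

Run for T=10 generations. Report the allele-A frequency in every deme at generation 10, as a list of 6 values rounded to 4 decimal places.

[0.9159, 0.8037, 0.6916, 0.3364, 0.1028, 0.0187]

t=0: k=[107 107 107 0 0 0]
t=1: x=[107.0000 107.0000 100.5191 6.4803 0.0000 0.0000] k=[107 107 96 4 0 0]
t=2: x=[107.0000 106.3197 91.0037 9.3647 0.2472 0.0000] k=[107 103 86 11 0 0]
t=3: x=[106.7474 102.0790 82.3297 14.9676 0.6797 0.0000] k=[107 98 82 20 5 0]
t=4: x=[106.4317 97.3150 79.0329 22.9991 5.7590 0.3150] k=[107 93 83 28 8 1]
t=5: x=[106.1162 92.8706 80.0981 30.3157 9.0212 1.4900] k=[105 91 83 28 5 4]
t=6: x=[104.0147 90.9489 79.9775 30.1349 6.4981 4.2549] k=[104 90 76 27 4 9]
t=7: x=[102.9655 89.5599 73.6698 28.7688 5.8411 9.0980] k=[100 89 77 29 4 7]
t=8: x=[98.9671 88.4781 74.6135 30.5969 5.8411 7.1383] k=[100 89 72 36 3 6]
t=9: x=[98.9671 88.1721 70.6191 36.4187 5.3071 6.0944] k=[98 83 76 33 9 1]
t=10: x=[96.6294 82.9163 73.6096 34.3717 10.2302 1.5529] k=[98 86 74 36 11 2]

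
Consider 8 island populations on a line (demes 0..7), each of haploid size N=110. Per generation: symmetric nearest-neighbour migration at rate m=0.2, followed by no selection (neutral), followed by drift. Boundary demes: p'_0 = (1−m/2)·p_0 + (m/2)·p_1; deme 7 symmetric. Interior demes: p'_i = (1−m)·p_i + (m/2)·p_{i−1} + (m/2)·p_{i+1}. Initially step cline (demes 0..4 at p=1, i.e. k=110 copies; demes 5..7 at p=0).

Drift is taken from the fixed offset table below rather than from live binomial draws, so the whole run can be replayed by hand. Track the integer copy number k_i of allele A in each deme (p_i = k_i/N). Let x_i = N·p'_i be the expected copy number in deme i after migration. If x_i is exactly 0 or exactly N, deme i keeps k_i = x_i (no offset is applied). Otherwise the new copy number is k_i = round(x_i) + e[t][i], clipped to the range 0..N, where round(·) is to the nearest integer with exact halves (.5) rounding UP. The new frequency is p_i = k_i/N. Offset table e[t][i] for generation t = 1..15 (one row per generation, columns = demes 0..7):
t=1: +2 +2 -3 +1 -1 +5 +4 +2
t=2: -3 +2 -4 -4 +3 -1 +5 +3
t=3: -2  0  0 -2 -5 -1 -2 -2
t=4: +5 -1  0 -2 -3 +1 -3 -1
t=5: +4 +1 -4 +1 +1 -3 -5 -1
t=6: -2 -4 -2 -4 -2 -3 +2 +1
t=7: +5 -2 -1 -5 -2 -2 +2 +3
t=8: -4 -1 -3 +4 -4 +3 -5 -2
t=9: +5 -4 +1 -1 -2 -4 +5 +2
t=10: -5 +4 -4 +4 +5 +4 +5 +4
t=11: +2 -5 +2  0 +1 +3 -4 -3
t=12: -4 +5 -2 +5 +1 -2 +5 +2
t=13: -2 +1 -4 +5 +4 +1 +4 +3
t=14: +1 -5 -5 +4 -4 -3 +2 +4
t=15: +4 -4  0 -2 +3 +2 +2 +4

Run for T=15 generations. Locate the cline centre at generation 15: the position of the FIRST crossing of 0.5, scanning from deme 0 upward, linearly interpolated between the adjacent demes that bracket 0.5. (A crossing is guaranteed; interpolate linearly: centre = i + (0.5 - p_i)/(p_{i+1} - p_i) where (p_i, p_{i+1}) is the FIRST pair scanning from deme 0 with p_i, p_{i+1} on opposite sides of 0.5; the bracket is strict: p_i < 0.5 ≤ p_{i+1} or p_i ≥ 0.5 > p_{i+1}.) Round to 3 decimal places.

4.520

t=0: k=[110 110 110 110 110 0 0 0]
t=1: x=[110.0000 110.0000 110.0000 110.0000 99.0000 11.0000 0.0000 0.0000] k=[110 110 110 110 98 16 0 0]
t=2: x=[110.0000 110.0000 110.0000 108.8000 91.0000 22.6000 1.6000 0.0000] k=[110 110 110 105 94 22 7 0]
t=3: x=[110.0000 110.0000 109.5000 104.4000 87.9000 27.7000 7.8000 0.7000] k=[110 110 110 102 83 27 6 0]
t=4: x=[110.0000 110.0000 109.2000 100.9000 79.3000 30.5000 7.5000 0.6000] k=[110 110 109 99 76 32 5 0]
t=5: x=[110.0000 109.9000 108.1000 97.7000 73.9000 33.7000 7.2000 0.5000] k=[110 110 104 99 75 31 2 0]
t=6: x=[110.0000 109.4000 104.1000 97.1000 73.0000 32.5000 4.7000 0.2000] k=[110 105 102 93 71 30 7 1]
t=7: x=[109.5000 105.2000 101.4000 91.7000 69.1000 31.8000 8.7000 1.6000] k=[110 103 100 87 67 30 11 5]
t=8: x=[109.3000 103.4000 99.0000 86.3000 65.3000 31.8000 12.3000 5.6000] k=[105 102 96 90 61 35 7 4]
t=9: x=[104.7000 101.7000 96.0000 87.7000 61.3000 34.8000 9.5000 4.3000] k=[110 98 97 87 59 31 15 6]
t=10: x=[108.8000 99.1000 96.1000 85.2000 59.0000 32.2000 15.7000 6.9000] k=[104 103 92 89 64 36 21 11]
t=11: x=[103.9000 102.0000 92.8000 86.8000 63.7000 37.3000 21.5000 12.0000] k=[106 97 95 87 65 40 18 9]
t=12: x=[105.1000 97.7000 94.4000 85.6000 64.7000 40.3000 19.3000 9.9000] k=[101 103 92 91 66 38 24 12]
t=13: x=[101.2000 101.7000 93.0000 88.6000 65.7000 39.4000 24.2000 13.2000] k=[99 103 89 94 70 40 28 16]
t=14: x=[99.4000 101.2000 90.9000 91.1000 69.4000 41.8000 28.0000 17.2000] k=[100 96 86 95 65 39 30 21]
t=15: x=[99.6000 95.4000 87.9000 91.1000 65.4000 40.7000 30.0000 21.9000] k=[104 91 88 89 68 43 32 26]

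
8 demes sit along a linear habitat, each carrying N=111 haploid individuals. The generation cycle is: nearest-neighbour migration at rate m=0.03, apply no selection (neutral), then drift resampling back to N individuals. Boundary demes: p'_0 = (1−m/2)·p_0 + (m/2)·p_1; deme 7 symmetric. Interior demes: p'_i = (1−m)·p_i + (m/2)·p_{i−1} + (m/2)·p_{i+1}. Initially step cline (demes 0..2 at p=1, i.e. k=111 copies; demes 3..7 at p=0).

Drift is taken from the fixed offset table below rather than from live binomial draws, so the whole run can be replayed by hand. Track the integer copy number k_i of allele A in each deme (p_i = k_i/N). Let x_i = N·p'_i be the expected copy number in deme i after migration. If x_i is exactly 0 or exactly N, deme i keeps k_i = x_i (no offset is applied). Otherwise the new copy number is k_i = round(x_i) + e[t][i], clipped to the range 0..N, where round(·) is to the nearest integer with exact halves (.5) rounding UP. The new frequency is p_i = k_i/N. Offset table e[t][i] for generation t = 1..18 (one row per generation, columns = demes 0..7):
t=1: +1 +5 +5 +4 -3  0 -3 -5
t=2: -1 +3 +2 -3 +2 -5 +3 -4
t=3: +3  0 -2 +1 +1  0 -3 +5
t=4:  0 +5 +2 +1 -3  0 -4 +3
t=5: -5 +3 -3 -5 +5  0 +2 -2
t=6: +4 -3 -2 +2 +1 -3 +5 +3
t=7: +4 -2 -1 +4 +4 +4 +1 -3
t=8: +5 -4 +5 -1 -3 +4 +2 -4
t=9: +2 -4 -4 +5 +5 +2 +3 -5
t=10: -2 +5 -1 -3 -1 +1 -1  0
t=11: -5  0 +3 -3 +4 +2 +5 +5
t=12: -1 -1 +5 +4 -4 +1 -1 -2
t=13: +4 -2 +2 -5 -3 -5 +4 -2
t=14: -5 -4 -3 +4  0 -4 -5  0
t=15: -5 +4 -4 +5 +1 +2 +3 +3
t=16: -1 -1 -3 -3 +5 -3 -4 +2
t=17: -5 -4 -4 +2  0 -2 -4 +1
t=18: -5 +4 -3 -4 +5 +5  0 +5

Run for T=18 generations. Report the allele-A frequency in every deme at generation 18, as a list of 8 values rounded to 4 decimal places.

[0.7748, 0.8919, 0.7297, 0.2252, 0.1712, 0.0631, 0.0180, 0.1081]

t=0: k=[111 111 111 0 0 0 0 0]
t=1: x=[111.0000 111.0000 109.3350 1.6650 0.0000 0.0000 0.0000 0.0000] k=[111 111 111 6 0 0 0 0]
t=2: x=[111.0000 111.0000 109.4250 7.4850 0.0900 0.0000 0.0000 0.0000] k=[111 111 111 4 2 0 0 0]
t=3: x=[111.0000 111.0000 109.3950 5.5750 2.0000 0.0300 0.0000 0.0000] k=[111 111 107 7 3 0 0 0]
t=4: x=[111.0000 110.9400 105.5600 8.4400 3.0150 0.0450 0.0000 0.0000] k=[111 111 108 9 0 0 0 0]
t=5: x=[111.0000 110.9550 106.5600 10.3500 0.1350 0.0000 0.0000 0.0000] k=[111 111 104 5 5 0 0 0]
t=6: x=[111.0000 110.8950 102.6200 6.4850 4.9250 0.0750 0.0000 0.0000] k=[111 108 101 8 6 0 0 0]
t=7: x=[110.9550 107.9400 99.7100 9.3650 5.9400 0.0900 0.0000 0.0000] k=[111 106 99 13 10 4 0 0]
t=8: x=[110.9250 105.9700 97.8150 14.2450 9.9550 4.0300 0.0600 0.0000] k=[111 102 103 13 7 8 2 0]
t=9: x=[110.8650 102.1500 101.6350 14.2600 7.1050 7.8950 2.0600 0.0300] k=[111 98 98 19 12 10 5 0]
t=10: x=[110.8050 98.1950 96.8150 20.0800 12.0750 9.9550 5.0000 0.0750] k=[109 103 96 17 11 11 4 0]
t=11: x=[108.9100 102.9850 94.9200 18.0950 11.0900 10.8950 4.0450 0.0600] k=[104 103 98 15 15 13 9 5]
t=12: x=[103.9850 102.9400 96.8300 16.2450 14.9700 12.9700 9.0000 5.0600] k=[103 102 102 20 11 14 8 3]
t=13: x=[102.9850 102.0150 100.7700 21.0950 11.1800 13.8650 8.0150 3.0750] k=[107 100 103 16 8 9 12 1]
t=14: x=[106.8950 100.1500 101.6500 17.1850 8.1350 9.0300 11.7900 1.1650] k=[102 96 99 21 8 5 7 1]
t=15: x=[101.9100 96.1350 97.7850 21.9750 8.1500 5.0750 6.8800 1.0900] k=[97 100 94 27 9 7 10 4]
t=16: x=[97.0450 99.8650 93.0850 27.7350 9.2400 7.0750 9.8650 4.0900] k=[96 99 90 25 14 4 6 6]
t=17: x=[96.0450 98.8200 89.1600 25.8100 14.0150 4.1800 5.9700 6.0000] k=[91 95 85 28 14 2 2 7]
t=18: x=[91.0600 94.7900 84.2950 28.6450 14.0300 2.1800 2.0750 6.9250] k=[86 99 81 25 19 7 2 12]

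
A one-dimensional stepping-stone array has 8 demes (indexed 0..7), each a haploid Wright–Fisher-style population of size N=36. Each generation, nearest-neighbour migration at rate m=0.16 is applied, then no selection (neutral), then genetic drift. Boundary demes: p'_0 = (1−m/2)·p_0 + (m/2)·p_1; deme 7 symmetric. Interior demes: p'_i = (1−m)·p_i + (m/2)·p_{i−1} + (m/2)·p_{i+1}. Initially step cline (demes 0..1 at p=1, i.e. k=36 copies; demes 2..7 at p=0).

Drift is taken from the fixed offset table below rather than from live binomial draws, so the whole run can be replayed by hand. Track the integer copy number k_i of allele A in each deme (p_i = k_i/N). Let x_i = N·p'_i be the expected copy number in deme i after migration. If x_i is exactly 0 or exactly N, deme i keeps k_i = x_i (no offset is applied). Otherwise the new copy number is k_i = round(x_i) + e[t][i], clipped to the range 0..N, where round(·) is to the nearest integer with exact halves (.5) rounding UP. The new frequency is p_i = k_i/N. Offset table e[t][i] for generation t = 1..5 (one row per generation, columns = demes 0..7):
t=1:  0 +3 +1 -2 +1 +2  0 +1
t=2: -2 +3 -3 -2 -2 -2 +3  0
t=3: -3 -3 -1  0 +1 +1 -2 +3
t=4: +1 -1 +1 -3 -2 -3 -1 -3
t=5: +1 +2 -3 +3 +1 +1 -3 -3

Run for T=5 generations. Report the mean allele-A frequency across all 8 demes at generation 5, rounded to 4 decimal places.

0.2535

t=0: k=[36 36 0 0 0 0 0 0]
t=1: x=[36.0000 33.1200 2.8800 0.0000 0.0000 0.0000 0.0000 0.0000] k=[36 36 4 0 0 0 0 0]
t=2: x=[36.0000 33.4400 6.2400 0.3200 0.0000 0.0000 0.0000 0.0000] k=[36 36 3 0 0 0 0 0]
t=3: x=[36.0000 33.3600 5.4000 0.2400 0.0000 0.0000 0.0000 0.0000] k=[36 30 4 0 0 0 0 0]
t=4: x=[35.5200 28.4000 5.7600 0.3200 0.0000 0.0000 0.0000 0.0000] k=[36 27 7 0 0 0 0 0]
t=5: x=[35.2800 26.1200 8.0400 0.5600 0.0000 0.0000 0.0000 0.0000] k=[36 28 5 4 0 0 0 0]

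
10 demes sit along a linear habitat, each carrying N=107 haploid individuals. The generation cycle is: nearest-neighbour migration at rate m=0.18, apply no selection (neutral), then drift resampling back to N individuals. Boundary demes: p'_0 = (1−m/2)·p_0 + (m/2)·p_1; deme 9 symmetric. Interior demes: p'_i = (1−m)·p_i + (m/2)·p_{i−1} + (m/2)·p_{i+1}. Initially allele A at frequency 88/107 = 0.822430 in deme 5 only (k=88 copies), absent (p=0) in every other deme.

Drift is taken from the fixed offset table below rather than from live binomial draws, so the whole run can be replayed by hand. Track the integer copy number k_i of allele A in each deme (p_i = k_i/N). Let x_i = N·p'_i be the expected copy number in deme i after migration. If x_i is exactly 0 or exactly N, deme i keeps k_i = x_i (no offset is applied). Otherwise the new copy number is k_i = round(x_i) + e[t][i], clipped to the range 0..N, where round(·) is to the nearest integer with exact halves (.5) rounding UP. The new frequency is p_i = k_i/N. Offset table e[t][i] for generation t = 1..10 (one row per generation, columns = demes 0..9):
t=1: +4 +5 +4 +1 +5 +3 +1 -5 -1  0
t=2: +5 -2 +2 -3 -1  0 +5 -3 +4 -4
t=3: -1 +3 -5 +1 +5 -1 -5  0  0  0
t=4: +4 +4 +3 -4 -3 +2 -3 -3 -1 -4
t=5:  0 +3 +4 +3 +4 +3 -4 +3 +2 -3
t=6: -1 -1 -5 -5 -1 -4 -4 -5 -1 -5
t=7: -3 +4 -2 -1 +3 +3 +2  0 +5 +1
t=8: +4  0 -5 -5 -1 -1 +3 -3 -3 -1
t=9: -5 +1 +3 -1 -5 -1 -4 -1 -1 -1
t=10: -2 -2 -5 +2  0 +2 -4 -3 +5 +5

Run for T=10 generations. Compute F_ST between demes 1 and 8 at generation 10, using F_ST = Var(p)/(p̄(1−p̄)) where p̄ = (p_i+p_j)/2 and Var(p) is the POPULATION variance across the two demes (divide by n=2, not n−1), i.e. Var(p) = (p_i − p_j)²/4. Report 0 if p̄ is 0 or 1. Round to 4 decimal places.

0.0024

t=0: k=[0 0 0 0 0 88 0 0 0 0]
t=1: x=[0.0000 0.0000 0.0000 0.0000 7.9200 72.1600 7.9200 0.0000 0.0000 0.0000] k=[0 0 0 0 13 75 9 0 0 0]
t=2: x=[0.0000 0.0000 0.0000 1.1700 17.4100 63.4800 14.1300 0.8100 0.0000 0.0000] k=[0 0 0 0 16 63 19 0 0 0]
t=3: x=[0.0000 0.0000 0.0000 1.4400 18.7900 54.8100 21.2500 1.7100 0.0000 0.0000] k=[0 0 0 2 24 54 16 2 0 0]
t=4: x=[0.0000 0.0000 0.1800 3.8000 24.7200 47.8800 18.1600 3.0800 0.1800 0.0000] k=[0 0 3 0 22 50 15 0 0 0]
t=5: x=[0.0000 0.2700 2.4600 2.2500 22.5400 44.3300 16.8000 1.3500 0.0000 0.0000] k=[0 3 6 5 27 47 13 4 0 0]
t=6: x=[0.2700 3.0000 5.6400 7.0700 26.8200 42.1400 15.2500 4.4500 0.3600 0.0000] k=[0 2 1 2 26 38 11 0 0 0]
t=7: x=[0.1800 1.7300 1.1800 4.0700 24.9200 34.4900 12.4400 0.9900 0.0000 0.0000] k=[0 6 0 3 28 37 14 1 0 0]
t=8: x=[0.5400 4.9200 0.8100 4.9800 26.5600 34.1200 14.9000 2.0800 0.0900 0.0000] k=[5 5 0 0 26 33 18 0 0 0]
t=9: x=[5.0000 4.5500 0.4500 2.3400 24.2900 31.0200 17.7300 1.6200 0.0000 0.0000] k=[0 6 3 1 19 30 14 1 0 0]
t=10: x=[0.5400 5.1900 3.0900 2.8000 18.3700 27.5700 14.2700 2.0800 0.0900 0.0000] k=[0 3 0 5 18 30 10 0 5 0]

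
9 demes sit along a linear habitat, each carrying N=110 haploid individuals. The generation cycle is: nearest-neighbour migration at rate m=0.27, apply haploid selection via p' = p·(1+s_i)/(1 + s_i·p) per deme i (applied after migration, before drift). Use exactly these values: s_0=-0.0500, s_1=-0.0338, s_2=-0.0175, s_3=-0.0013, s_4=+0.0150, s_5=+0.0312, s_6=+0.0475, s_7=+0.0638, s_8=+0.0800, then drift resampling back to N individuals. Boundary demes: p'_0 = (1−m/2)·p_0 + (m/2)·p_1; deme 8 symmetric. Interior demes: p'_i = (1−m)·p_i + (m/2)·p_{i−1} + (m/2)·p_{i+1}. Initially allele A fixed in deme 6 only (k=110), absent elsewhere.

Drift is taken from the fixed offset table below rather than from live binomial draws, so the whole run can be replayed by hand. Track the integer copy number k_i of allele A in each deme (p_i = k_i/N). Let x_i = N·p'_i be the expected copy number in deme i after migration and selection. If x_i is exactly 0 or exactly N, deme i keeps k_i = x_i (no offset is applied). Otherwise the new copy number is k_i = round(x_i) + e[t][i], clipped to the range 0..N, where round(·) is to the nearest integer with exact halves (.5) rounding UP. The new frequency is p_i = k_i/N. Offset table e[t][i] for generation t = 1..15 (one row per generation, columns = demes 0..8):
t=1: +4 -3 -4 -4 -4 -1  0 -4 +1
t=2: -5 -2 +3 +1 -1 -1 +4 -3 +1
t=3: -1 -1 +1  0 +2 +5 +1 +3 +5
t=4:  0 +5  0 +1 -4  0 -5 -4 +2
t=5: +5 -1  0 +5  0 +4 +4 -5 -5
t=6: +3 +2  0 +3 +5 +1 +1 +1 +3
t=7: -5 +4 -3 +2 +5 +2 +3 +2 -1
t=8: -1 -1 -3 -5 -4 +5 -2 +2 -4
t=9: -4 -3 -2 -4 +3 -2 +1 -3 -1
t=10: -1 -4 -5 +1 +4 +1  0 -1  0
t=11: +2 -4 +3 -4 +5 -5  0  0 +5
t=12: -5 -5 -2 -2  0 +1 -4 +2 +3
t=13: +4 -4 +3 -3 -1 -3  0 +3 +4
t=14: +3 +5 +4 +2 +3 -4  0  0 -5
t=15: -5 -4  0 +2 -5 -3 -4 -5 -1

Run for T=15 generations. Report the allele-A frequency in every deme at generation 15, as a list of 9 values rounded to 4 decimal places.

t=0: k=[0 0 0 0 0 0 110 0 0]
t=1: x=[0.0000 0.0000 0.0000 0.0000 0.0000 15.2491 81.2953 15.6625 0.0000] k=[0 0 0 0 0 14 81 12 0]
t=2: x=[0.0000 0.0000 0.0000 0.0000 1.9179 21.6849 63.8873 20.7149 1.7475] k=[0 0 0 0 1 21 68 18 3]
t=3: x=[0.0000 0.0000 0.0000 0.1348 3.6167 25.2375 56.1810 23.8604 5.4072] k=[0 0 0 0 6 30 57 27 10]
t=4: x=[0.0000 0.0000 0.0000 0.8090 8.5466 31.0856 50.5703 30.0878 13.1609] k=[0 0 0 2 5 31 46 26 15]
t=5: x=[0.0000 0.0000 0.2653 2.1323 8.2175 30.1832 42.4785 28.5014 17.5929] k=[0 0 0 7 8 34 46 24 13]
t=6: x=[0.0000 0.0000 0.9286 6.1824 11.5277 32.8130 42.6150 26.7160 15.4807] k=[0 0 1 9 17 34 44 28 18]
t=7: x=[0.0000 0.1304 1.9116 8.9893 18.4424 33.7697 41.6845 30.1444 20.6080] k=[0 4 0 11 23 36 45 32 20]
t=8: x=[0.5131 2.8238 1.9902 11.1220 23.4082 36.2022 43.2416 33.5597 22.9881] k=[0 2 0 6 19 41 41 36 19]
t=9: x=[0.2565 1.4113 1.0613 6.9365 20.4618 38.7980 41.5175 35.8584 22.6478] k=[0 0 0 3 23 37 43 33 22]
t=10: x=[0.0000 0.0000 0.3979 5.2884 22.4549 36.6671 42.0385 34.3078 24.9379] k=[0 0 0 6 26 38 42 33 25]
t=11: x=[0.0000 0.0000 0.7959 7.8805 25.2081 37.6774 41.4365 34.5844 27.6421] k=[0 0 4 4 30 33 41 35 33]
t=12: x=[0.0000 0.5218 3.4013 7.5009 27.1987 34.3971 40.2873 37.0439 35.0827] k=[0 0 1 6 27 35 36 39 38]
t=13: x=[0.0000 0.1304 1.5134 8.1502 25.5358 34.7816 37.4070 40.0210 40.0744] k=[0 0 5 5 25 32 37 43 44]
t=14: x=[0.0000 0.6523 4.2522 7.6907 23.5191 32.4281 38.2850 43.9465 45.9096] k=[0 6 8 10 27 28 38 44 41]
t=15: x=[0.7698 5.2843 7.8700 12.0111 25.1275 29.8789 38.6147 44.4126 43.4102] k=[0 1 8 14 20 27 35 39 42]

[0.0000, 0.0091, 0.0727, 0.1273, 0.1818, 0.2455, 0.3182, 0.3545, 0.3818]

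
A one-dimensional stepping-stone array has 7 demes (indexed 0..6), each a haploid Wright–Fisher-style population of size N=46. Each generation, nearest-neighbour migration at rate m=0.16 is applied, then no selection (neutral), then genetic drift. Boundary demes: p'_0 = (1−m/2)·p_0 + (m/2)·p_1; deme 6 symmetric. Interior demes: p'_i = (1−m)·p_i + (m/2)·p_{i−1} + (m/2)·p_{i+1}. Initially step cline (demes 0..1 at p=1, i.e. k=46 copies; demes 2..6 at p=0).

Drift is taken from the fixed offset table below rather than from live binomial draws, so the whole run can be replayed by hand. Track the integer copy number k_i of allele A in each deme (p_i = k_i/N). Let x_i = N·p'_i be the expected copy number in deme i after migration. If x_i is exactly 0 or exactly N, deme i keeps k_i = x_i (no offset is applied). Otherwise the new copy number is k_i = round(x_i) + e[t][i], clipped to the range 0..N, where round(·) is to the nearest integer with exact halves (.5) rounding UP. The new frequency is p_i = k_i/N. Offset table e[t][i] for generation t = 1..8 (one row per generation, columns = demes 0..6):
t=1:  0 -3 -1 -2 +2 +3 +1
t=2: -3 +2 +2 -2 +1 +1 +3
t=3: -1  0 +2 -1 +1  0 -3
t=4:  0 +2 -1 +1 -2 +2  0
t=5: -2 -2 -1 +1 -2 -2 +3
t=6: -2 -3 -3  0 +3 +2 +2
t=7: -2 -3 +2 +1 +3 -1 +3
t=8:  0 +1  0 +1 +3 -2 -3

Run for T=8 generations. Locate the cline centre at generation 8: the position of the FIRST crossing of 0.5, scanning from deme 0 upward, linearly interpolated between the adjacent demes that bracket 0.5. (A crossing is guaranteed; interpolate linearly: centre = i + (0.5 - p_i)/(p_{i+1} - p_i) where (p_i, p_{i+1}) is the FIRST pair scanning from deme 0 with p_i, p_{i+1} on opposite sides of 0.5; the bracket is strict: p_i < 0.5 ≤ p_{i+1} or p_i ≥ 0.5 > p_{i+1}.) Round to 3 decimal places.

t=0: k=[46 46 0 0 0 0 0]
t=1: x=[46.0000 42.3200 3.6800 0.0000 0.0000 0.0000 0.0000] k=[46 39 3 0 0 0 0]
t=2: x=[45.4400 36.6800 5.6400 0.2400 0.0000 0.0000 0.0000] k=[42 39 8 0 0 0 0]
t=3: x=[41.7600 36.7600 9.8400 0.6400 0.0000 0.0000 0.0000] k=[41 37 12 0 0 0 0]
t=4: x=[40.6800 35.3200 13.0400 0.9600 0.0000 0.0000 0.0000] k=[41 37 12 2 0 0 0]
t=5: x=[40.6800 35.3200 13.2000 2.6400 0.1600 0.0000 0.0000] k=[39 33 12 4 0 0 0]
t=6: x=[38.5200 31.8000 13.0400 4.3200 0.3200 0.0000 0.0000] k=[37 29 10 4 3 0 0]
t=7: x=[36.3600 28.1200 11.0400 4.4000 2.8400 0.2400 0.0000] k=[34 25 13 5 6 0 0]
t=8: x=[33.2800 24.7600 13.3200 5.7200 5.4400 0.4800 0.0000] k=[33 26 13 7 8 0 0]

1.231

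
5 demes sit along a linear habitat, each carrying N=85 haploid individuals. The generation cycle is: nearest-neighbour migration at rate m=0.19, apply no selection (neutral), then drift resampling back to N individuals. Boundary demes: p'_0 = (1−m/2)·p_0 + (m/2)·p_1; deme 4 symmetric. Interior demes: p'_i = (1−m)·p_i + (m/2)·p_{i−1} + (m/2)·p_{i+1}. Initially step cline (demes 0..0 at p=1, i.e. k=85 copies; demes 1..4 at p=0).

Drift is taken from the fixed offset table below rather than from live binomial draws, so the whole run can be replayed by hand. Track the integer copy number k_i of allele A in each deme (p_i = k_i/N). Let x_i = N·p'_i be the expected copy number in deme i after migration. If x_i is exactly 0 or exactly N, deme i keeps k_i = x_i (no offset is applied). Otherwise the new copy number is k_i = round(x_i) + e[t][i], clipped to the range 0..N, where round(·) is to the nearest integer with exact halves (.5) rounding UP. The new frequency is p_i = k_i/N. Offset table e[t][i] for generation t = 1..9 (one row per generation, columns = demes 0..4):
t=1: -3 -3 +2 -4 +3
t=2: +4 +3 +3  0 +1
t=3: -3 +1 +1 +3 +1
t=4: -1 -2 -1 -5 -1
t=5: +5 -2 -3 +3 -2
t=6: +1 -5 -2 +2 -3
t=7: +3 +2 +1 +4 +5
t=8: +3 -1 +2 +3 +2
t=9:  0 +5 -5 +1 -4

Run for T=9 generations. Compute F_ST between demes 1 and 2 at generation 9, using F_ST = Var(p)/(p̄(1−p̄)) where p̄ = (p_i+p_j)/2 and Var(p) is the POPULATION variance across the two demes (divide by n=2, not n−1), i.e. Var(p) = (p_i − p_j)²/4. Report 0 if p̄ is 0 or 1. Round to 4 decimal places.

0.1120

t=0: k=[85 0 0 0 0]
t=1: x=[76.9250 8.0750 0.0000 0.0000 0.0000] k=[74 5 0 0 0]
t=2: x=[67.4450 11.0800 0.4750 0.0000 0.0000] k=[71 14 3 0 0]
t=3: x=[65.5850 18.3700 3.7600 0.2850 0.0000] k=[63 19 5 3 0]
t=4: x=[58.8200 21.8500 6.1400 2.9050 0.2850] k=[58 20 5 0 0]
t=5: x=[54.3900 22.1850 5.9500 0.4750 0.0000] k=[59 20 3 3 0]
t=6: x=[55.2950 22.0900 4.6150 2.7150 0.2850] k=[56 17 3 5 0]
t=7: x=[52.2950 19.3750 4.5200 4.3350 0.4750] k=[55 21 6 8 5]
t=8: x=[51.7700 22.8050 7.6150 7.5250 5.2850] k=[55 22 10 11 7]
t=9: x=[51.8650 23.9950 11.2350 10.5250 7.3800] k=[52 29 6 12 3]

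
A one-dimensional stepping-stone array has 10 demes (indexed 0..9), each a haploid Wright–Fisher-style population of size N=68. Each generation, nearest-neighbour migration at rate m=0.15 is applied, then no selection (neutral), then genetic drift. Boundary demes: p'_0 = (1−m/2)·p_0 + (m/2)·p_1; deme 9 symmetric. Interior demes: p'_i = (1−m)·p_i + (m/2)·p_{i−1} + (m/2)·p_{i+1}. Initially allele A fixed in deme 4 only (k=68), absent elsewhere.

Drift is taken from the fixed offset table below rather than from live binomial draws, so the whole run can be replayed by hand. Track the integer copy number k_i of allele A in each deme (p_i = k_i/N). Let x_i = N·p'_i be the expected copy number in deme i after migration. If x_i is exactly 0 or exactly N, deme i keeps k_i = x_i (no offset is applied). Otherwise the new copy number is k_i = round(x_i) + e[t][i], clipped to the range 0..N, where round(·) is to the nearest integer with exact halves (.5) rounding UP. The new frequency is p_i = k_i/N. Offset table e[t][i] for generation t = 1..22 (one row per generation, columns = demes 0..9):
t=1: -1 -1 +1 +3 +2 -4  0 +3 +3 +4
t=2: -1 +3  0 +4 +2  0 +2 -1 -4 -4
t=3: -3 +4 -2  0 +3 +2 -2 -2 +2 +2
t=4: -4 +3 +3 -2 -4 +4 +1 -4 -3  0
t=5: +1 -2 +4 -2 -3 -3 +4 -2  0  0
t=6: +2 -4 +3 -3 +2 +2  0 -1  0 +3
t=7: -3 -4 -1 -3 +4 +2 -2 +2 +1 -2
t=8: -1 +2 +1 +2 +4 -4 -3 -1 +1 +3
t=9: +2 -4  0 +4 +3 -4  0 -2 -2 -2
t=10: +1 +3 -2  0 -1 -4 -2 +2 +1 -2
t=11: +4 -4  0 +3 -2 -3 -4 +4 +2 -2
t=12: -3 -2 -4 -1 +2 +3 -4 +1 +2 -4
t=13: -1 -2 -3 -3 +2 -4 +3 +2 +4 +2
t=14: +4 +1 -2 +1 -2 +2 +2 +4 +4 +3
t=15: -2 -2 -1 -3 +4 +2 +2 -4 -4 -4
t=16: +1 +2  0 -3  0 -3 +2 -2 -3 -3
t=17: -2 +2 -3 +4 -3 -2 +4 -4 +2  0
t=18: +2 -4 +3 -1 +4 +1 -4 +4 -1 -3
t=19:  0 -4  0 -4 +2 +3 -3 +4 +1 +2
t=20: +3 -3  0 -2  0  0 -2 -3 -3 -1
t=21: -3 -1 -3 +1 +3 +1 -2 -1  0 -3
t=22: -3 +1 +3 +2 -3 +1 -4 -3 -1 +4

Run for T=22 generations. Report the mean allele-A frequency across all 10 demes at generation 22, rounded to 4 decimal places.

t=0: k=[0 0 0 0 68 0 0 0 0 0]
t=1: x=[0.0000 0.0000 0.0000 5.1000 57.8000 5.1000 0.0000 0.0000 0.0000 0.0000] k=[0 0 0 8 60 1 0 0 0 0]
t=2: x=[0.0000 0.0000 0.6000 11.3000 51.6750 5.3500 0.0750 0.0000 0.0000 0.0000] k=[0 0 1 15 54 5 2 0 0 0]
t=3: x=[0.0000 0.0750 1.9750 16.8750 47.4000 8.4500 2.0750 0.1500 0.0000 0.0000] k=[0 4 0 17 50 10 0 0 0 0]
t=4: x=[0.3000 3.4000 1.5750 18.2000 44.5250 12.2500 0.7500 0.0000 0.0000 0.0000] k=[0 6 5 16 41 16 2 0 0 0]
t=5: x=[0.4500 5.4750 5.9000 17.0500 37.2500 16.8250 2.9000 0.1500 0.0000 0.0000] k=[1 3 10 15 34 14 7 0 0 0]
t=6: x=[1.1500 3.3750 9.8500 16.0500 31.0750 14.9750 7.0000 0.5250 0.0000 0.0000] k=[3 0 13 13 33 17 7 0 0 0]
t=7: x=[2.7750 1.2000 12.0250 14.5000 30.3000 17.4500 7.2250 0.5250 0.0000 0.0000] k=[0 0 11 12 34 19 5 3 0 0]
t=8: x=[0.0000 0.8250 10.2500 13.5750 31.2250 19.0750 5.9000 2.9250 0.2250 0.0000] k=[0 3 11 16 35 15 3 2 1 0]
t=9: x=[0.2250 3.3750 10.7750 17.0500 32.0750 15.6000 3.8250 2.0000 1.0000 0.0750] k=[2 0 11 21 35 12 4 0 0 0]
t=10: x=[1.8500 0.9750 10.9250 21.3000 32.2250 13.1250 4.3000 0.3000 0.0000 0.0000] k=[3 4 9 21 31 9 2 2 0 0]
t=11: x=[3.0750 4.3000 9.5250 20.8500 28.6000 10.1250 2.5250 1.8500 0.1500 0.0000] k=[7 0 10 24 27 7 0 6 2 0]
t=12: x=[6.4750 1.2750 10.3000 23.1750 25.2750 7.9750 0.9750 5.2500 2.1500 0.1500] k=[3 0 6 22 27 11 0 6 4 0]
t=13: x=[2.7750 0.6750 6.7500 21.1750 25.4250 11.3750 1.2750 5.4000 3.8500 0.3000] k=[2 0 4 18 27 7 4 7 8 2]
t=14: x=[1.8500 0.4500 4.7500 17.6250 24.8250 8.2750 4.4500 6.8500 7.4750 2.4500] k=[6 1 3 19 23 10 6 11 11 5]
t=15: x=[5.6250 1.5250 4.0500 18.1000 21.7250 10.6750 6.6750 10.6250 10.5500 5.4500] k=[4 0 3 15 26 13 9 7 7 1]
t=16: x=[3.7000 0.5250 3.6750 14.9250 24.2000 13.6750 9.1500 7.1500 6.5500 1.4500] k=[5 3 4 12 24 11 11 5 4 0]
t=17: x=[4.8500 3.2250 4.5250 12.3000 22.1250 11.9750 10.5500 5.3750 3.7750 0.3000] k=[3 5 2 16 19 10 15 1 6 0]
t=18: x=[3.1500 4.6250 3.2750 15.1750 18.1000 11.0500 13.5750 2.4250 5.1750 0.4500] k=[5 1 6 14 22 12 10 6 4 0]
t=19: x=[4.7000 1.6750 6.2250 14.0000 20.6500 12.6000 9.8500 6.1500 3.8500 0.3000] k=[5 0 6 10 23 16 7 10 5 2]
t=20: x=[4.6250 0.8250 5.8500 10.6750 21.5000 15.8500 7.9000 9.4000 5.1500 2.2250] k=[8 0 6 9 22 16 6 6 2 1]
t=21: x=[7.4000 1.0500 5.7750 9.7500 20.5750 15.7000 6.7500 5.7000 2.2250 1.0750] k=[4 0 3 11 24 17 5 5 2 0]
t=22: x=[3.7000 0.5250 3.3750 11.3750 22.5000 16.6250 5.9000 4.7750 2.0750 0.1500] k=[1 2 6 13 20 18 2 2 1 4]

0.1015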